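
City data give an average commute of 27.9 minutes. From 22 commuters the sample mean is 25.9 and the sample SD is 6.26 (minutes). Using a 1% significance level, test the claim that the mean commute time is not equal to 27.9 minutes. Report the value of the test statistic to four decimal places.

-1.4985

H0: μ = 27.9; H1: μ ≠ 27.9 (one-sample t-test, two-sided).
t = (x̄ − μ₀)/(s/√n) = (25.9 − 27.9)/(6.26/√22) = -1.4985
df = n − 1 = 21
Two-sided p-value ≈ 0.149
Since p ≈ 0.149 > α = 0.01, fail to reject H0; the evidence is not statistically significant.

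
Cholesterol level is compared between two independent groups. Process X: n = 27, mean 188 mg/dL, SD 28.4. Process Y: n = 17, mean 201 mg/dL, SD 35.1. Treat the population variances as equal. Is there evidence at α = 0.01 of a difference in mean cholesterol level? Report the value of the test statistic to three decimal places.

Let group 1 = process X, group 2 = process Y. H0: μ_1 = μ_2; H1: μ_1 ≠ μ_2 (two-sample pooled-variance t-test, two-sided).
s_p² = [(27−1)·28.4² + (17−1)·35.1²]/(27+17−2) = 968.636
t = (188 − 201)/√[968.636·(1/27 + 1/17)] = -1.349
df = n₁ + n₂ − 2 = 42
Two-sided p-value ≈ 0.185
Since p ≈ 0.185 > α = 0.01, fail to reject H0; the evidence is not statistically significant.

-1.349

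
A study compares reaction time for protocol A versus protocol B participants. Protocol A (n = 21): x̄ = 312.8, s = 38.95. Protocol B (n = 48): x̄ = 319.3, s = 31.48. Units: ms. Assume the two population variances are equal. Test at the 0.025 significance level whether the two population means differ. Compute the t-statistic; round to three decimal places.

Let group 1 = protocol A, group 2 = protocol B. H0: μ_1 = μ_2; H1: μ_1 ≠ μ_2 (two-sample pooled-variance t-test, two-sided).
s_p² = [(21−1)·38.95² + (48−1)·31.48²]/(21+48−2) = 1148.04
t = (312.8 − 319.3)/√[1148.04·(1/21 + 1/48)] = -0.733
df = n₁ + n₂ − 2 = 67
Two-sided p-value ≈ 0.466
Since p ≈ 0.466 > α = 0.025, fail to reject H0; the evidence is not statistically significant.

-0.733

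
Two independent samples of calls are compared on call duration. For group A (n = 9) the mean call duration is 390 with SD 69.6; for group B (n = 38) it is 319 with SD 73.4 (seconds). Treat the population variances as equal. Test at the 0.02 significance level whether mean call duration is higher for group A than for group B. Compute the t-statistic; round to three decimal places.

2.633

Let group 1 = group A, group 2 = group B. H0: μ_1 = μ_2; H1: μ_1 > μ_2 (two-sample pooled-variance t-test, right-tailed).
s_p² = [(9−1)·69.6² + (38−1)·73.4²]/(9+38−2) = 5290.96
t = (390 − 319)/√[5290.96·(1/9 + 1/38)] = 2.633
df = n₁ + n₂ − 2 = 45
p-value = P(T ≥ 2.633) ≈ 0.006
Since p ≈ 0.006 < α = 0.02, reject H0; the data support H1.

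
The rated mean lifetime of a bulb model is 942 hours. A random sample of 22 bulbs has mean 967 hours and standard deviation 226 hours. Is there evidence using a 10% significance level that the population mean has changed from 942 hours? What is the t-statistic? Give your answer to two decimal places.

0.52

H0: μ = 942; H1: μ ≠ 942 (one-sample t-test, two-sided).
t = (x̄ − μ₀)/(s/√n) = (967 − 942)/(226/√22) = 0.52
df = n − 1 = 21
Two-sided p-value ≈ 0.609
Since p ≈ 0.609 > α = 0.1, fail to reject H0; the evidence is not statistically significant.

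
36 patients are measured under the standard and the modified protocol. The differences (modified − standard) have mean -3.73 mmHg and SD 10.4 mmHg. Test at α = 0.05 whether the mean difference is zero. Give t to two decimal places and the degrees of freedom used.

t = -2.15, df = 35

H0: μ_d = 0; H1: μ_d ≠ 0 (paired t-test on the differences, two-sided).
t = d̄/(s_d/√n) = -3.73/(10.4/√36) = -2.15
df = n − 1 = 35
Two-sided p-value ≈ 0.038
Since p ≈ 0.038 < α = 0.05, reject H0; the evidence is statistically significant.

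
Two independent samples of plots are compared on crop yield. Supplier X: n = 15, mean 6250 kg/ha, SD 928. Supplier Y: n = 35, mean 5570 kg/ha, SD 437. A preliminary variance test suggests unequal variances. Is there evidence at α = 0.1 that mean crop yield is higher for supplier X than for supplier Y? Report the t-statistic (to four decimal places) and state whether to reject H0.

t = 2.7120; reject H0

Let group 1 = supplier X, group 2 = supplier Y. H0: μ_1 = μ_2; H1: μ_1 > μ_2 (Welch's two-sample t-test, right-tailed).
t = (x̄_1 − x̄_2)/√(s_1²/n_1 + s_2²/n_2) = (6250 − 5570)/√(928²/15 + 437²/35) = 2.7120
Welch–Satterthwaite df ≈ 16.73
p-value = P(T ≥ 2.7120) ≈ 0.007
Since p ≈ 0.007 < α = 0.1, reject H0; the evidence is statistically significant.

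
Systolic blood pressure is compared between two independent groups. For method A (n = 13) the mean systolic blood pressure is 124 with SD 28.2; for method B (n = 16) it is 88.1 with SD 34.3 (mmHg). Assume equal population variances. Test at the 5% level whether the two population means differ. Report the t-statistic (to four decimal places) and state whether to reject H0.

Let group 1 = method A, group 2 = method B. H0: μ_1 = μ_2; H1: μ_1 ≠ μ_2 (two-sample pooled-variance t-test, two-sided).
s_p² = [(13−1)·28.2² + (16−1)·34.3²]/(13+16−2) = 1007.05
t = (124 − 88.1)/√[1007.05·(1/13 + 1/16)] = 3.0297
df = n₁ + n₂ − 2 = 27
Two-sided p-value ≈ 0.0053
Since p ≈ 0.0053 < α = 0.05, reject H0; the data support H1.

t = 3.0297; reject H0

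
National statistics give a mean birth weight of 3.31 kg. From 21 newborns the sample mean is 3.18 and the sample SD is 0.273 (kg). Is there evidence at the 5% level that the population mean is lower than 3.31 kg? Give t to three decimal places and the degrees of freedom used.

H0: μ = 3.31; H1: μ < 3.31 (one-sample t-test, left-tailed).
t = (x̄ − μ₀)/(s/√n) = (3.18 − 3.31)/(0.273/√21) = -2.182
df = n − 1 = 20
p-value = P(T ≤ -2.182) ≈ 0.0206
Since p ≈ 0.0206 < α = 0.05, reject H0; the evidence is statistically significant.

t = -2.182, df = 20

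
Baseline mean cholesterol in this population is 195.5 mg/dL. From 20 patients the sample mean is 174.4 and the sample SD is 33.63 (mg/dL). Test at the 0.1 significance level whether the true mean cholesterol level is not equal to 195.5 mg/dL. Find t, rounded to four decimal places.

-2.8059

H0: μ = 195.5; H1: μ ≠ 195.5 (one-sample t-test, two-sided).
t = (x̄ − μ₀)/(s/√n) = (174.4 − 195.5)/(33.63/√20) = -2.8059
df = n − 1 = 19
Two-sided p-value ≈ 0.011
Since p ≈ 0.011 < α = 0.1, reject H0; the data support H1.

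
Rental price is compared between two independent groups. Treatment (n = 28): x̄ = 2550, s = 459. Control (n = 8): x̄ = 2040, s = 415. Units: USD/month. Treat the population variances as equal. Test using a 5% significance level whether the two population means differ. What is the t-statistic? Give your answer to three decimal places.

2.825

Let group 1 = treatment, group 2 = control. H0: μ_1 = μ_2; H1: μ_1 ≠ μ_2 (two-sample pooled-variance t-test, two-sided).
s_p² = [(28−1)·459² + (8−1)·415²]/(28+8−2) = 202764
t = (2550 − 2040)/√[202764·(1/28 + 1/8)] = 2.825
df = n₁ + n₂ − 2 = 34
Two-sided p-value ≈ 0.008
Since p ≈ 0.008 < α = 0.05, reject H0; the data support H1.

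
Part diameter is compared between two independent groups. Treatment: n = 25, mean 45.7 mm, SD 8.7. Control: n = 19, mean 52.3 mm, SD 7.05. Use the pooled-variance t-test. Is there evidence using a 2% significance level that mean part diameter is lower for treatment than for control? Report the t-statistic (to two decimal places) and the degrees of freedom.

Let group 1 = treatment, group 2 = control. H0: μ_1 = μ_2; H1: μ_1 < μ_2 (two-sample pooled-variance t-test, left-tailed).
s_p² = [(25−1)·8.7² + (19−1)·7.05²]/(25+19−2) = 64.5525
t = (45.7 − 52.3)/√[64.5525·(1/25 + 1/19)] = -2.70
df = n₁ + n₂ − 2 = 42
p-value = P(T ≤ -2.70) ≈ 0.005
Since p ≈ 0.005 < α = 0.02, reject H0; the data support H1.

t = -2.70, df = 42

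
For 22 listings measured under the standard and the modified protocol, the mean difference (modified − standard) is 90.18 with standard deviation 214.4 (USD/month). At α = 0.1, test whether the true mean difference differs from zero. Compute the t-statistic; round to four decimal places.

H0: μ_d = 0; H1: μ_d ≠ 0 (paired t-test on the differences, two-sided).
t = d̄/(s_d/√n) = 90.18/(214.4/√22) = 1.9729
df = n − 1 = 21
Two-sided p-value ≈ 0.0618
Since p ≈ 0.0618 < α = 0.1, reject H0; the evidence is statistically significant.

1.9729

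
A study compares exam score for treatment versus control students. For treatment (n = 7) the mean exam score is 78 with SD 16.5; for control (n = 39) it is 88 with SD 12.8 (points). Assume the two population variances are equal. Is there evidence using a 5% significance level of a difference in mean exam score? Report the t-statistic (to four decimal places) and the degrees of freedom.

Let group 1 = treatment, group 2 = control. H0: μ_1 = μ_2; H1: μ_1 ≠ μ_2 (two-sample pooled-variance t-test, two-sided).
s_p² = [(7−1)·16.5² + (39−1)·12.8²]/(7+39−2) = 178.623
t = (78 − 88)/√[178.623·(1/7 + 1/39)] = -1.8228
df = n₁ + n₂ − 2 = 44
Two-sided p-value ≈ 0.0751
Since p ≈ 0.0751 > α = 0.05, fail to reject H0; the evidence is not statistically significant.

t = -1.8228, df = 44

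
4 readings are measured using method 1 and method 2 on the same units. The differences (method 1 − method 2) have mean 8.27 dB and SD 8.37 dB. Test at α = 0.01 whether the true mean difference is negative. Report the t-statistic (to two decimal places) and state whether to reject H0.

t = 1.98; fail to reject H0

H0: μ_d = 0; H1: μ_d < 0 (paired t-test on the differences, left-tailed).
t = d̄/(s_d/√n) = 8.27/(8.37/√4) = 1.98
df = n − 1 = 3
p-value = P(T ≤ 1.98) ≈ 0.9287
Since p ≈ 0.9287 > α = 0.01, fail to reject H0; the evidence is not statistically significant.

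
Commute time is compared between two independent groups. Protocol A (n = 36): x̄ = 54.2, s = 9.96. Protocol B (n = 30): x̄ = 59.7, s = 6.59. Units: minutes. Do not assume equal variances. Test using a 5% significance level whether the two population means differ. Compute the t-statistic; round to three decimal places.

Let group 1 = protocol A, group 2 = protocol B. H0: μ_1 = μ_2; H1: μ_1 ≠ μ_2 (Welch's two-sample t-test, two-sided).
t = (x̄_1 − x̄_2)/√(s_1²/n_1 + s_2²/n_2) = (54.2 − 59.7)/√(9.96²/36 + 6.59²/30) = -2.683
Welch–Satterthwaite df ≈ 61.09
Two-sided p-value ≈ 0.009
Since p ≈ 0.009 < α = 0.05, reject H0; the evidence is statistically significant.

-2.683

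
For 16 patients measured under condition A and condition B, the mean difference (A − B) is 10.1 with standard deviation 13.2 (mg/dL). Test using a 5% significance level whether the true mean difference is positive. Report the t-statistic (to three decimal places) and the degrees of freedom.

H0: μ_d = 0; H1: μ_d > 0 (paired t-test on the differences, right-tailed).
t = d̄/(s_d/√n) = 10.1/(13.2/√16) = 3.061
df = n − 1 = 15
p-value = P(T ≥ 3.061) ≈ 0.004
Since p ≈ 0.004 < α = 0.05, reject H0; the evidence is statistically significant.

t = 3.061, df = 15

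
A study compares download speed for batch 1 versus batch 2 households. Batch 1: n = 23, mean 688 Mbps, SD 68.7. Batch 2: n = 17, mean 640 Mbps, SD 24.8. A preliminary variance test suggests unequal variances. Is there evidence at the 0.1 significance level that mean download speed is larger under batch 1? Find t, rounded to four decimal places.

3.0895

Let group 1 = batch 1, group 2 = batch 2. H0: μ_1 = μ_2; H1: μ_1 > μ_2 (Welch's two-sample t-test, right-tailed).
t = (x̄_1 − x̄_2)/√(s_1²/n_1 + s_2²/n_2) = (688 − 640)/√(68.7²/23 + 24.8²/17) = 3.0895
Welch–Satterthwaite df ≈ 29.19
p-value = P(T ≥ 3.0895) ≈ 0.002
Since p ≈ 0.002 < α = 0.1, reject H0; the data support H1.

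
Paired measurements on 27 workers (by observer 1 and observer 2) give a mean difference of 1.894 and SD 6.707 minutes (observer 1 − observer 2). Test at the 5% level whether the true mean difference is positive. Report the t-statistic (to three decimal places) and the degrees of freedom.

H0: μ_d = 0; H1: μ_d > 0 (paired t-test on the differences, right-tailed).
t = d̄/(s_d/√n) = 1.894/(6.707/√27) = 1.467
df = n − 1 = 26
p-value = P(T ≥ 1.467) ≈ 0.0771
Since p ≈ 0.0771 > α = 0.05, fail to reject H0; the evidence is not statistically significant.

t = 1.467, df = 26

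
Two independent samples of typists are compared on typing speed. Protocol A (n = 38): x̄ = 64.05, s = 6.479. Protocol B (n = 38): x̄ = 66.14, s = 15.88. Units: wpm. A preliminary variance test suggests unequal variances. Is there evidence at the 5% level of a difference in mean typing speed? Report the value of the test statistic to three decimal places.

Let group 1 = protocol A, group 2 = protocol B. H0: μ_1 = μ_2; H1: μ_1 ≠ μ_2 (Welch's two-sample t-test, two-sided).
t = (x̄_1 − x̄_2)/√(s_1²/n_1 + s_2²/n_2) = (64.05 − 66.14)/√(6.479²/38 + 15.88²/38) = -0.751
Welch–Satterthwaite df ≈ 48.99
Two-sided p-value ≈ 0.4561
Since p ≈ 0.4561 > α = 0.05, fail to reject H0; the evidence is not statistically significant.

-0.751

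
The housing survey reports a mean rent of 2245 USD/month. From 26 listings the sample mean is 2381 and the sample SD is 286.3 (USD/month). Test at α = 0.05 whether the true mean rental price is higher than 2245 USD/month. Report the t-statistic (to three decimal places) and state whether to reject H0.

t = 2.422; reject H0

H0: μ = 2245; H1: μ > 2245 (one-sample t-test, right-tailed).
t = (x̄ − μ₀)/(s/√n) = (2381 − 2245)/(286.3/√26) = 2.422
df = n − 1 = 25
p-value = P(T ≥ 2.422) ≈ 0.012
Since p ≈ 0.012 < α = 0.05, reject H0; the evidence is statistically significant.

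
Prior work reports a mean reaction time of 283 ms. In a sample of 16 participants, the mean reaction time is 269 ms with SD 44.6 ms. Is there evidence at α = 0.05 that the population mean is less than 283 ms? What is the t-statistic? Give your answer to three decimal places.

-1.256

H0: μ = 283; H1: μ < 283 (one-sample t-test, left-tailed).
t = (x̄ − μ₀)/(s/√n) = (269 − 283)/(44.6/√16) = -1.256
df = n − 1 = 15
p-value = P(T ≤ -1.256) ≈ 0.114
Since p ≈ 0.114 > α = 0.05, fail to reject H0; the evidence is not statistically significant.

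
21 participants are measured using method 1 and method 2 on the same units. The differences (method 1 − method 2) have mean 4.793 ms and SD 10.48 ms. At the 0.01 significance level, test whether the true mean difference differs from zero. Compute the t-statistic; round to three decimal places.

2.096

H0: μ_d = 0; H1: μ_d ≠ 0 (paired t-test on the differences, two-sided).
t = d̄/(s_d/√n) = 4.793/(10.48/√21) = 2.096
df = n − 1 = 20
Two-sided p-value ≈ 0.049
Since p ≈ 0.049 > α = 0.01, fail to reject H0; the data do not provide sufficient evidence against H0.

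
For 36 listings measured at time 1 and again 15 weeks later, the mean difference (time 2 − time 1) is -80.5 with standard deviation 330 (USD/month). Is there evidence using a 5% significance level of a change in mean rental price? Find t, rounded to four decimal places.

H0: μ_d = 0; H1: μ_d ≠ 0 (paired t-test on the differences, two-sided).
t = d̄/(s_d/√n) = -80.5/(330/√36) = -1.4636
df = n − 1 = 35
Two-sided p-value ≈ 0.152
Since p ≈ 0.152 > α = 0.05, fail to reject H0; the data do not provide sufficient evidence against H0.

-1.4636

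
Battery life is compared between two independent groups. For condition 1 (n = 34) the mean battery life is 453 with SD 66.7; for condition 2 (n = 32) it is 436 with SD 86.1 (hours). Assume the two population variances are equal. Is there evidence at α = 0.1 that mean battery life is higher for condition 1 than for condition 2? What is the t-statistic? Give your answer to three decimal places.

Let group 1 = condition 1, group 2 = condition 2. H0: μ_1 = μ_2; H1: μ_1 > μ_2 (two-sample pooled-variance t-test, right-tailed).
s_p² = [(34−1)·66.7² + (32−1)·86.1²]/(34+32−2) = 5884.73
t = (453 − 436)/√[5884.73·(1/34 + 1/32)] = 0.900
df = n₁ + n₂ − 2 = 64
p-value = P(T ≥ 0.900) ≈ 0.1858
Since p ≈ 0.1858 > α = 0.1, fail to reject H0; the evidence is not statistically significant.

0.900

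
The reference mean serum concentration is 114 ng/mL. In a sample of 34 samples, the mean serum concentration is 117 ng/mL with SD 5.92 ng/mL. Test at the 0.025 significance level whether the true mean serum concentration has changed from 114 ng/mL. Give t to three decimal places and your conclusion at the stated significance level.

H0: μ = 114; H1: μ ≠ 114 (one-sample t-test, two-sided).
t = (x̄ − μ₀)/(s/√n) = (117 − 114)/(5.92/√34) = 2.955
df = n − 1 = 33
Two-sided p-value ≈ 0.0057
Since p ≈ 0.0057 < α = 0.025, reject H0; the data support H1.

t = 2.955; reject H0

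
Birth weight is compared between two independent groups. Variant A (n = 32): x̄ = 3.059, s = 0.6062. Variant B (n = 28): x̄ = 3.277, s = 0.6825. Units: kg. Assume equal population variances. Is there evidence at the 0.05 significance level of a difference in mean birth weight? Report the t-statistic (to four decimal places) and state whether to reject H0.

t = -1.3105; fail to reject H0

Let group 1 = variant A, group 2 = variant B. H0: μ_1 = μ_2; H1: μ_1 ≠ μ_2 (two-sample pooled-variance t-test, two-sided).
s_p² = [(32−1)·0.6062² + (28−1)·0.6825²]/(32+28−2) = 0.413252
t = (3.059 − 3.277)/√[0.413252·(1/32 + 1/28)] = -1.3105
df = n₁ + n₂ − 2 = 58
Two-sided p-value ≈ 0.195
Since p ≈ 0.195 > α = 0.05, fail to reject H0; the data do not provide sufficient evidence against H0.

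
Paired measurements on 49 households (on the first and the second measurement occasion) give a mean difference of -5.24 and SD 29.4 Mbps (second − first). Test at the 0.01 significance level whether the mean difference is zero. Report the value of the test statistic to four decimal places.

-1.2476

H0: μ_d = 0; H1: μ_d ≠ 0 (paired t-test on the differences, two-sided).
t = d̄/(s_d/√n) = -5.24/(29.4/√49) = -1.2476
df = n − 1 = 48
Two-sided p-value ≈ 0.218
Since p ≈ 0.218 > α = 0.01, fail to reject H0; the evidence is not statistically significant.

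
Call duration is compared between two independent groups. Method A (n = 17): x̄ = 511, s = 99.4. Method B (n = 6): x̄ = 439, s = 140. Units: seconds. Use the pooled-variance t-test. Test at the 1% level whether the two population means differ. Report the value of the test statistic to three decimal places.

Let group 1 = method A, group 2 = method B. H0: μ_1 = μ_2; H1: μ_1 ≠ μ_2 (two-sample pooled-variance t-test, two-sided).
s_p² = [(17−1)·99.4² + (6−1)·140²]/(17+6−2) = 12194.6
t = (511 − 439)/√[12194.6·(1/17 + 1/6)] = 1.373
df = n₁ + n₂ − 2 = 21
Two-sided p-value ≈ 0.184
Since p ≈ 0.184 > α = 0.01, fail to reject H0; the data do not provide sufficient evidence against H0.

1.373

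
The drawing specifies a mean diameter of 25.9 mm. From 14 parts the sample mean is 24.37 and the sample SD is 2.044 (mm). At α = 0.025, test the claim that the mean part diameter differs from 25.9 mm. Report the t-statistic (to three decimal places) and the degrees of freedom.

H0: μ = 25.9; H1: μ ≠ 25.9 (one-sample t-test, two-sided).
t = (x̄ − μ₀)/(s/√n) = (24.37 − 25.9)/(2.044/√14) = -2.801
df = n − 1 = 13
Two-sided p-value ≈ 0.015
Since p ≈ 0.015 < α = 0.025, reject H0; the data support H1.

t = -2.801, df = 13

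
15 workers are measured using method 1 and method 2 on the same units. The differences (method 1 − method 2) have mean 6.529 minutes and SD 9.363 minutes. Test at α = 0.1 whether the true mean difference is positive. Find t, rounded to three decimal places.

2.701

H0: μ_d = 0; H1: μ_d > 0 (paired t-test on the differences, right-tailed).
t = d̄/(s_d/√n) = 6.529/(9.363/√15) = 2.701
df = n − 1 = 14
p-value = P(T ≥ 2.701) ≈ 0.009
Since p ≈ 0.009 < α = 0.1, reject H0; the data support H1.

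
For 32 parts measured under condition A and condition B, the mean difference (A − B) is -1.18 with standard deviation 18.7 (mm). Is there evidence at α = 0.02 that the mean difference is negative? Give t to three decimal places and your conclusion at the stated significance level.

H0: μ_d = 0; H1: μ_d < 0 (paired t-test on the differences, left-tailed).
t = d̄/(s_d/√n) = -1.18/(18.7/√32) = -0.357
df = n − 1 = 31
p-value = P(T ≤ -0.357) ≈ 0.3618
Since p ≈ 0.3618 > α = 0.02, fail to reject H0; the data do not provide sufficient evidence against H0.

t = -0.357; fail to reject H0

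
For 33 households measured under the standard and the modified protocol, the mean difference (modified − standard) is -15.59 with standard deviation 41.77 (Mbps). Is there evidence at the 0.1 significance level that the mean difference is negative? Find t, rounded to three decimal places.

-2.144

H0: μ_d = 0; H1: μ_d < 0 (paired t-test on the differences, left-tailed).
t = d̄/(s_d/√n) = -15.59/(41.77/√33) = -2.144
df = n − 1 = 32
p-value = P(T ≤ -2.144) ≈ 0.0199
Since p ≈ 0.0199 < α = 0.1, reject H0; the data support H1.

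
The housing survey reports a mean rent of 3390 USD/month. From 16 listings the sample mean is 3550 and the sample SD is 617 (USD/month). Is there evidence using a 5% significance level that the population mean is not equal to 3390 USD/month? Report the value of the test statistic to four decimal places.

H0: μ = 3390; H1: μ ≠ 3390 (one-sample t-test, two-sided).
t = (x̄ − μ₀)/(s/√n) = (3550 − 3390)/(617/√16) = 1.0373
df = n − 1 = 15
Two-sided p-value ≈ 0.316
Since p ≈ 0.316 > α = 0.05, fail to reject H0; the evidence is not statistically significant.

1.0373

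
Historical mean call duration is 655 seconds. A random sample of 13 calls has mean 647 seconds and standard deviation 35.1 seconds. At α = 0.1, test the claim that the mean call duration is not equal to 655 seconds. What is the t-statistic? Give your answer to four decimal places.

-0.8218

H0: μ = 655; H1: μ ≠ 655 (one-sample t-test, two-sided).
t = (x̄ − μ₀)/(s/√n) = (647 − 655)/(35.1/√13) = -0.8218
df = n − 1 = 12
Two-sided p-value ≈ 0.4272
Since p ≈ 0.4272 > α = 0.1, fail to reject H0; the evidence is not statistically significant.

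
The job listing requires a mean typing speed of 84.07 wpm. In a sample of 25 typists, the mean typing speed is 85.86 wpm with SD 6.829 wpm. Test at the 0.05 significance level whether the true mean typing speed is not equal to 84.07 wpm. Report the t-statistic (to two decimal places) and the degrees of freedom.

H0: μ = 84.07; H1: μ ≠ 84.07 (one-sample t-test, two-sided).
t = (x̄ − μ₀)/(s/√n) = (85.86 − 84.07)/(6.829/√25) = 1.31
df = n − 1 = 24
Two-sided p-value ≈ 0.2024
Since p ≈ 0.2024 > α = 0.05, fail to reject H0; the evidence is not statistically significant.

t = 1.31, df = 24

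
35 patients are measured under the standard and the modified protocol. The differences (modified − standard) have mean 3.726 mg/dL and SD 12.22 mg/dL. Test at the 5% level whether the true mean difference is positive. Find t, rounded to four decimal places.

H0: μ_d = 0; H1: μ_d > 0 (paired t-test on the differences, right-tailed).
t = d̄/(s_d/√n) = 3.726/(12.22/√35) = 1.8039
df = n − 1 = 34
p-value = P(T ≥ 1.8039) ≈ 0.0401
Since p ≈ 0.0401 < α = 0.05, reject H0; the data support H1.

1.8039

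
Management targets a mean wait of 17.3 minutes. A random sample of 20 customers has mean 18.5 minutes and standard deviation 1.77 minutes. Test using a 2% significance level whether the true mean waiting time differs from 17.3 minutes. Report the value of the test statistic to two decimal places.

H0: μ = 17.3; H1: μ ≠ 17.3 (one-sample t-test, two-sided).
t = (x̄ − μ₀)/(s/√n) = (18.5 − 17.3)/(1.77/√20) = 3.03
df = n − 1 = 19
Two-sided p-value ≈ 0.007
Since p ≈ 0.007 < α = 0.02, reject H0; the data support H1.

3.03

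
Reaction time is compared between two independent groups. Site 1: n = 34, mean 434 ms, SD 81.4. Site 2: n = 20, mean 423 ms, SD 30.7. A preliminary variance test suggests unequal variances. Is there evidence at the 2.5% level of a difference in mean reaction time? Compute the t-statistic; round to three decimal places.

0.707

Let group 1 = site 1, group 2 = site 2. H0: μ_1 = μ_2; H1: μ_1 ≠ μ_2 (Welch's two-sample t-test, two-sided).
t = (x̄_1 − x̄_2)/√(s_1²/n_1 + s_2²/n_2) = (434 − 423)/√(81.4²/34 + 30.7²/20) = 0.707
Welch–Satterthwaite df ≈ 46.20
Two-sided p-value ≈ 0.4831
Since p ≈ 0.4831 > α = 0.025, fail to reject H0; the evidence is not statistically significant.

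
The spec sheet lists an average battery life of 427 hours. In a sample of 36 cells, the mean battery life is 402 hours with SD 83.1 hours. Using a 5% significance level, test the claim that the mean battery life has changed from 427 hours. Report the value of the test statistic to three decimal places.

H0: μ = 427; H1: μ ≠ 427 (one-sample t-test, two-sided).
t = (x̄ − μ₀)/(s/√n) = (402 − 427)/(83.1/√36) = -1.805
df = n − 1 = 35
Two-sided p-value ≈ 0.080
Since p ≈ 0.080 > α = 0.05, fail to reject H0; the evidence is not statistically significant.

-1.805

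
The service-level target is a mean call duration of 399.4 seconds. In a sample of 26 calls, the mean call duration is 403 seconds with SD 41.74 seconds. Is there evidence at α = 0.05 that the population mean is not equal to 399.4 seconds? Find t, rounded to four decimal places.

0.4398

H0: μ = 399.4; H1: μ ≠ 399.4 (one-sample t-test, two-sided).
t = (x̄ − μ₀)/(s/√n) = (403 − 399.4)/(41.74/√26) = 0.4398
df = n − 1 = 25
Two-sided p-value ≈ 0.664
Since p ≈ 0.664 > α = 0.05, fail to reject H0; the data do not provide sufficient evidence against H0.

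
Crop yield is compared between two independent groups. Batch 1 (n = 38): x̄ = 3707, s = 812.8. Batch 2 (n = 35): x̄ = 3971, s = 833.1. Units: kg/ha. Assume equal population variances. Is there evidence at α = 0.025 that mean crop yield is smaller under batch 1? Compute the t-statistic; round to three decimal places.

Let group 1 = batch 1, group 2 = batch 2. H0: μ_1 = μ_2; H1: μ_1 < μ_2 (two-sample pooled-variance t-test, left-tailed).
s_p² = [(38−1)·812.8² + (35−1)·833.1²]/(38+35−2) = 676644
t = (3707 − 3971)/√[676644·(1/38 + 1/35)] = -1.370
df = n₁ + n₂ − 2 = 71
p-value = P(T ≤ -1.370) ≈ 0.088
Since p ≈ 0.088 > α = 0.025, fail to reject H0; the evidence is not statistically significant.

-1.370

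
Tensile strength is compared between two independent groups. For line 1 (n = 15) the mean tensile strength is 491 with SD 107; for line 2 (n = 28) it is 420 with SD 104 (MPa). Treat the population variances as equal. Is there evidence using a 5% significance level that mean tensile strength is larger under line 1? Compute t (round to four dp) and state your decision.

Let group 1 = line 1, group 2 = line 2. H0: μ_1 = μ_2; H1: μ_1 > μ_2 (two-sample pooled-variance t-test, right-tailed).
s_p² = [(15−1)·107² + (28−1)·104²]/(15+28−2) = 11032.1
t = (491 − 420)/√[11032.1·(1/15 + 1/28)] = 2.1126
df = n₁ + n₂ − 2 = 41
p-value = P(T ≥ 2.1126) ≈ 0.0204
Since p ≈ 0.0204 < α = 0.05, reject H0; the evidence is statistically significant.

t = 2.1126; reject H0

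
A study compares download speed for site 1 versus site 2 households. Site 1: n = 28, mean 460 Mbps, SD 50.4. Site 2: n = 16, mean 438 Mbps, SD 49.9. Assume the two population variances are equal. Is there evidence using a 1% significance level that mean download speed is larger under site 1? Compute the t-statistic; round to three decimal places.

1.398

Let group 1 = site 1, group 2 = site 2. H0: μ_1 = μ_2; H1: μ_1 > μ_2 (two-sample pooled-variance t-test, right-tailed).
s_p² = [(28−1)·50.4² + (16−1)·49.9²]/(28+16−2) = 2522.25
t = (460 − 438)/√[2522.25·(1/28 + 1/16)] = 1.398
df = n₁ + n₂ − 2 = 42
p-value = P(T ≥ 1.398) ≈ 0.0848
Since p ≈ 0.0848 > α = 0.01, fail to reject H0; the evidence is not statistically significant.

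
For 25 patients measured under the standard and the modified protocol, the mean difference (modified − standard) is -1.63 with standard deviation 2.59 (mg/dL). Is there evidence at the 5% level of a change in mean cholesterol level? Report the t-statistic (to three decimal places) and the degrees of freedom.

H0: μ_d = 0; H1: μ_d ≠ 0 (paired t-test on the differences, two-sided).
t = d̄/(s_d/√n) = -1.63/(2.59/√25) = -3.147
df = n − 1 = 24
Two-sided p-value ≈ 0.004
Since p ≈ 0.004 < α = 0.05, reject H0; the evidence is statistically significant.

t = -3.147, df = 24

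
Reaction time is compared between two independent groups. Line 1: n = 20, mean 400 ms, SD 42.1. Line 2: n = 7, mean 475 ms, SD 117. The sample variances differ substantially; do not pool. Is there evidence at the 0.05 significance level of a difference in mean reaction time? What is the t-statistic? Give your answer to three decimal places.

Let group 1 = line 1, group 2 = line 2. H0: μ_1 = μ_2; H1: μ_1 ≠ μ_2 (Welch's two-sample t-test, two-sided).
t = (x̄_1 − x̄_2)/√(s_1²/n_1 + s_2²/n_2) = (400 − 475)/√(42.1²/20 + 117²/7) = -1.659
Welch–Satterthwaite df ≈ 6.55
Two-sided p-value ≈ 0.1440
Since p ≈ 0.1440 > α = 0.05, fail to reject H0; the data do not provide sufficient evidence against H0.

-1.659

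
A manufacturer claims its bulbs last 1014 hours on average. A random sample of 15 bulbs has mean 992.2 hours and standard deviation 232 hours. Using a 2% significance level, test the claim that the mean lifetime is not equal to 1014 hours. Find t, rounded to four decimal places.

-0.3639

H0: μ = 1014; H1: μ ≠ 1014 (one-sample t-test, two-sided).
t = (x̄ − μ₀)/(s/√n) = (992.2 − 1014)/(232/√15) = -0.3639
df = n − 1 = 14
Two-sided p-value ≈ 0.7213
Since p ≈ 0.7213 > α = 0.02, fail to reject H0; the evidence is not statistically significant.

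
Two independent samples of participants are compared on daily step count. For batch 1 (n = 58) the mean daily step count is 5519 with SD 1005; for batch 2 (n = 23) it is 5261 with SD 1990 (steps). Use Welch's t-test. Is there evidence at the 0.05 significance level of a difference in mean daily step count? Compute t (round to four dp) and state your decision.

t = 0.5925; fail to reject H0

Let group 1 = batch 1, group 2 = batch 2. H0: μ_1 = μ_2; H1: μ_1 ≠ μ_2 (Welch's two-sample t-test, two-sided).
t = (x̄_1 − x̄_2)/√(s_1²/n_1 + s_2²/n_2) = (5519 − 5261)/√(1005²/58 + 1990²/23) = 0.5925
Welch–Satterthwaite df ≈ 26.57
Two-sided p-value ≈ 0.559
Since p ≈ 0.559 > α = 0.05, fail to reject H0; the data do not provide sufficient evidence against H0.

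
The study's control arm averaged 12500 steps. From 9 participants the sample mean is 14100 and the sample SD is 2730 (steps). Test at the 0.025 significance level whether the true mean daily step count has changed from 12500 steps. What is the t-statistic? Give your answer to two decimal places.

H0: μ = 12500; H1: μ ≠ 12500 (one-sample t-test, two-sided).
t = (x̄ − μ₀)/(s/√n) = (14100 − 12500)/(2730/√9) = 1.76
df = n − 1 = 8
Two-sided p-value ≈ 0.117
Since p ≈ 0.117 > α = 0.025, fail to reject H0; the evidence is not statistically significant.

1.76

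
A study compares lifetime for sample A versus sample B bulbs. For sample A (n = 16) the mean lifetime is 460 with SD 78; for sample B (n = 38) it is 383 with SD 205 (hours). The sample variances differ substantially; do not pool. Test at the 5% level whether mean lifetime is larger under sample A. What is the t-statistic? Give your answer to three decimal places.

1.997

Let group 1 = sample A, group 2 = sample B. H0: μ_1 = μ_2; H1: μ_1 > μ_2 (Welch's two-sample t-test, right-tailed).
t = (x̄_1 − x̄_2)/√(s_1²/n_1 + s_2²/n_2) = (460 − 383)/√(78²/16 + 205²/38) = 1.997
Welch–Satterthwaite df ≈ 51.73
p-value = P(T ≥ 1.997) ≈ 0.0255
Since p ≈ 0.0255 < α = 0.05, reject H0; the evidence is statistically significant.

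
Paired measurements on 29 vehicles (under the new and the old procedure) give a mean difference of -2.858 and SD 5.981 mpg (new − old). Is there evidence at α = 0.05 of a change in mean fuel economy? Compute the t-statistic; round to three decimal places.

-2.573

H0: μ_d = 0; H1: μ_d ≠ 0 (paired t-test on the differences, two-sided).
t = d̄/(s_d/√n) = -2.858/(5.981/√29) = -2.573
df = n − 1 = 28
Two-sided p-value ≈ 0.016
Since p ≈ 0.016 < α = 0.05, reject H0; the data support H1.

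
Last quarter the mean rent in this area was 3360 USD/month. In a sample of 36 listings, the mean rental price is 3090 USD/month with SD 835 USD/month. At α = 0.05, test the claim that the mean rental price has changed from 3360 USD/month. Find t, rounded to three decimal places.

-1.940

H0: μ = 3360; H1: μ ≠ 3360 (one-sample t-test, two-sided).
t = (x̄ − μ₀)/(s/√n) = (3090 − 3360)/(835/√36) = -1.940
df = n − 1 = 35
Two-sided p-value ≈ 0.0605
Since p ≈ 0.0605 > α = 0.05, fail to reject H0; the evidence is not statistically significant.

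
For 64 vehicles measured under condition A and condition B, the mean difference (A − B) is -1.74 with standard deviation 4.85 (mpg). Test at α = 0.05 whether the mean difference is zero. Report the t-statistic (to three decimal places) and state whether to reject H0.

t = -2.870; reject H0

H0: μ_d = 0; H1: μ_d ≠ 0 (paired t-test on the differences, two-sided).
t = d̄/(s_d/√n) = -1.74/(4.85/√64) = -2.870
df = n − 1 = 63
Two-sided p-value ≈ 0.006
Since p ≈ 0.006 < α = 0.05, reject H0; the evidence is statistically significant.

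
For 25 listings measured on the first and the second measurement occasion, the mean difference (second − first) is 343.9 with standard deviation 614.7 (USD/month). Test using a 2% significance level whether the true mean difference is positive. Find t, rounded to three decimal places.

2.797

H0: μ_d = 0; H1: μ_d > 0 (paired t-test on the differences, right-tailed).
t = d̄/(s_d/√n) = 343.9/(614.7/√25) = 2.797
df = n − 1 = 24
p-value = P(T ≥ 2.797) ≈ 0.005
Since p ≈ 0.005 < α = 0.02, reject H0; the data support H1.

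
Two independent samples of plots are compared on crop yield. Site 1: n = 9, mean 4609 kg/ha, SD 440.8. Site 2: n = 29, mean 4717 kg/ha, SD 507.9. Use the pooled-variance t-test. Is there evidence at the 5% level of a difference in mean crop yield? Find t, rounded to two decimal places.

-0.57

Let group 1 = site 1, group 2 = site 2. H0: μ_1 = μ_2; H1: μ_1 ≠ μ_2 (two-sample pooled-variance t-test, two-sided).
s_p² = [(9−1)·440.8² + (29−1)·507.9²]/(9+29−2) = 243816
t = (4609 − 4717)/√[243816·(1/9 + 1/29)] = -0.57
df = n₁ + n₂ − 2 = 36
Two-sided p-value ≈ 0.5701
Since p ≈ 0.5701 > α = 0.05, fail to reject H0; the evidence is not statistically significant.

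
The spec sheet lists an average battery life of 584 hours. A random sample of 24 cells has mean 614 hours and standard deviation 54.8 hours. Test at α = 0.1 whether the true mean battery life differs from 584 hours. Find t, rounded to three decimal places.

2.682

H0: μ = 584; H1: μ ≠ 584 (one-sample t-test, two-sided).
t = (x̄ − μ₀)/(s/√n) = (614 − 584)/(54.8/√24) = 2.682
df = n − 1 = 23
Two-sided p-value ≈ 0.013
Since p ≈ 0.013 < α = 0.1, reject H0; the evidence is statistically significant.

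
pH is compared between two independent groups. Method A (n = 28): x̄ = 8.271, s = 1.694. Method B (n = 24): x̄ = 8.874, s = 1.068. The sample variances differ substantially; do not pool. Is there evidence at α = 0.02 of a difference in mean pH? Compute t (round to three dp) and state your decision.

Let group 1 = method A, group 2 = method B. H0: μ_1 = μ_2; H1: μ_1 ≠ μ_2 (Welch's two-sample t-test, two-sided).
t = (x̄_1 − x̄_2)/√(s_1²/n_1 + s_2²/n_2) = (8.271 − 8.874)/√(1.694²/28 + 1.068²/24) = -1.557
Welch–Satterthwaite df ≈ 46.19
Two-sided p-value ≈ 0.126
Since p ≈ 0.126 > α = 0.02, fail to reject H0; the data do not provide sufficient evidence against H0.

t = -1.557; fail to reject H0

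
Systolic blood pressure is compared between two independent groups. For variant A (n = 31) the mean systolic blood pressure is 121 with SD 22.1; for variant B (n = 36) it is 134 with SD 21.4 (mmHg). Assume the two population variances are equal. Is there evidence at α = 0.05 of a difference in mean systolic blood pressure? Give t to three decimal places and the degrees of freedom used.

t = -2.442, df = 65

Let group 1 = variant A, group 2 = variant B. H0: μ_1 = μ_2; H1: μ_1 ≠ μ_2 (two-sample pooled-variance t-test, two-sided).
s_p² = [(31−1)·22.1² + (36−1)·21.4²]/(31+36−2) = 472.014
t = (121 − 134)/√[472.014·(1/31 + 1/36)] = -2.442
df = n₁ + n₂ − 2 = 65
Two-sided p-value ≈ 0.0173
Since p ≈ 0.0173 < α = 0.05, reject H0; the evidence is statistically significant.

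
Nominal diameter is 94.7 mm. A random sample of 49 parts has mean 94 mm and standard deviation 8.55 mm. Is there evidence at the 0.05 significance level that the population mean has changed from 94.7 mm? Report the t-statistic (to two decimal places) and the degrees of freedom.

H0: μ = 94.7; H1: μ ≠ 94.7 (one-sample t-test, two-sided).
t = (x̄ − μ₀)/(s/√n) = (94 − 94.7)/(8.55/√49) = -0.57
df = n − 1 = 48
Two-sided p-value ≈ 0.5693
Since p ≈ 0.5693 > α = 0.05, fail to reject H0; the data do not provide sufficient evidence against H0.

t = -0.57, df = 48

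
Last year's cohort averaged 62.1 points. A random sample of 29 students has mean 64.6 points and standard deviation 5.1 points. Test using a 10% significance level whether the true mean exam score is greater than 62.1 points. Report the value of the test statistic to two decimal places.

2.64

H0: μ = 62.1; H1: μ > 62.1 (one-sample t-test, right-tailed).
t = (x̄ − μ₀)/(s/√n) = (64.6 − 62.1)/(5.1/√29) = 2.64
df = n − 1 = 28
p-value = P(T ≥ 2.64) ≈ 0.007
Since p ≈ 0.007 < α = 0.1, reject H0; the data support H1.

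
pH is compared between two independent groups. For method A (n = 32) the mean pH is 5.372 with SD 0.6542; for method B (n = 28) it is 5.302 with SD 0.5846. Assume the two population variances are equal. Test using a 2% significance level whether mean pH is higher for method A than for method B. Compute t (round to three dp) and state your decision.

Let group 1 = method A, group 2 = method B. H0: μ_1 = μ_2; H1: μ_1 > μ_2 (two-sample pooled-variance t-test, right-tailed).
s_p² = [(32−1)·0.6542² + (28−1)·0.5846²]/(32+28−2) = 0.387841
t = (5.372 − 5.302)/√[0.387841·(1/32 + 1/28)] = 0.434
df = n₁ + n₂ − 2 = 58
p-value = P(T ≥ 0.434) ≈ 0.3328
Since p ≈ 0.3328 > α = 0.02, fail to reject H0; the data do not provide sufficient evidence against H0.

t = 0.434; fail to reject H0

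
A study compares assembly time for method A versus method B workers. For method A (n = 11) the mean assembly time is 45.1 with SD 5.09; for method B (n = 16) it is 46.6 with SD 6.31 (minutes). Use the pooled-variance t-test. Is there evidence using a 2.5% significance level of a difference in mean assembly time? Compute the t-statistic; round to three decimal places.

Let group 1 = method A, group 2 = method B. H0: μ_1 = μ_2; H1: μ_1 ≠ μ_2 (two-sample pooled-variance t-test, two-sided).
s_p² = [(11−1)·5.09² + (16−1)·6.31²]/(11+16−2) = 34.2529
t = (45.1 − 46.6)/√[34.2529·(1/11 + 1/16)] = -0.654
df = n₁ + n₂ − 2 = 25
Two-sided p-value ≈ 0.519
Since p ≈ 0.519 > α = 0.025, fail to reject H0; the data do not provide sufficient evidence against H0.

-0.654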